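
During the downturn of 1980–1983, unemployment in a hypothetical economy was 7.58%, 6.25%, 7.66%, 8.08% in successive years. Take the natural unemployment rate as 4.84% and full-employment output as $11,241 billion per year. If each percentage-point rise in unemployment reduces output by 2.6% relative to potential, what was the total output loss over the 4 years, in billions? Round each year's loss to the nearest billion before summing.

Year 1980: gap = -2.6 × (7.58 - 4.84) = -7.124%, loss ≈ 11241 × 7.124/100 ≈ 801.
Year 1981: gap = -2.6 × (6.25 - 4.84) = -3.666%, loss ≈ 11241 × 3.666/100 ≈ 412.
Year 1982: gap = -2.6 × (7.66 - 4.84) = -7.332%, loss ≈ 11241 × 7.332/100 ≈ 824.
Year 1983: gap = -2.6 × (8.08 - 4.84) = -8.424%, loss ≈ 11241 × 8.424/100 ≈ 947.
Total lost output = 801 + 412 + 824 + 947 = 2984 billion.

$2,984 billion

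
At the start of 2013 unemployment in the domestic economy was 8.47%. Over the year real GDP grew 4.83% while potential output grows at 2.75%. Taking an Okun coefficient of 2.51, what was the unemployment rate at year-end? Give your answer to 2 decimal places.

7.64%

Growth-rate Okun's law: g_Y = g_Y* - β × Δu, so Δu = (g_Y* - g_Y)/β.
Δu = (2.75 - 4.83)/2.51 = -2.08/2.51 = -0.83 percentage points.
Year-end unemployment = 8.47 - 0.83 = 7.64%.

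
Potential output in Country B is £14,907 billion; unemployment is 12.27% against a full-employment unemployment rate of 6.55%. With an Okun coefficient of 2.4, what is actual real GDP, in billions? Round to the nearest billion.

Unemployment gap = 12.27 - 6.55 = 5.72 points, so the output gap is -2.4 × 5.72 = -13.728%.
Actual GDP = 14907 × (1 - 13.728/100) = 14907 × 0.86272 ≈ 12861 billion.

£12,861 billion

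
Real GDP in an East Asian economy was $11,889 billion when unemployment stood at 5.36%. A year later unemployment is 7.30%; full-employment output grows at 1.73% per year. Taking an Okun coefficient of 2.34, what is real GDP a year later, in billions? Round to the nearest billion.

$11,555 billion

Δu = 7.3 - 5.36 = 1.94 points.
Okun's law (growth form): g_Y = g_Y* - β × Δu = 1.73 - 2.34 × (1.94) = 1.73 - 4.5396 = -2.8096%.
Real GDP in the next year = 11889 × (1 - 2.8096/100) = 11889 × 0.971904 ≈ 11555 billion.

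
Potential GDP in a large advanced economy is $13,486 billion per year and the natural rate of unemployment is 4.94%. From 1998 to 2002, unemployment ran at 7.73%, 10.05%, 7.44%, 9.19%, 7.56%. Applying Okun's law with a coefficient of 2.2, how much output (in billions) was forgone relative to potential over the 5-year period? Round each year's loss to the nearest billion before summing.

$5,124 billion

Year 1998: gap = -2.2 × (7.73 - 4.94) = -6.138%, loss ≈ 13486 × 6.138/100 ≈ 828.
Year 1999: gap = -2.2 × (10.05 - 4.94) = -11.242%, loss ≈ 13486 × 11.242/100 ≈ 1516.
Year 2000: gap = -2.2 × (7.44 - 4.94) = -5.5%, loss ≈ 13486 × 5.5/100 ≈ 742.
Year 2001: gap = -2.2 × (9.19 - 4.94) = -9.35%, loss ≈ 13486 × 9.35/100 ≈ 1261.
Year 2002: gap = -2.2 × (7.56 - 4.94) = -5.764%, loss ≈ 13486 × 5.764/100 ≈ 777.
Total lost output = 828 + 1516 + 742 + 1261 + 777 = 5124 billion.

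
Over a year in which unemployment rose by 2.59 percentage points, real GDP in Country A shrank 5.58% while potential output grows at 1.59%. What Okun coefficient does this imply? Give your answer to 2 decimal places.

Growth form: g_Y = g_Y* - β × Δu, so β = (g_Y* - g_Y)/Δu.
β = (1.59 + 5.58)/2.59 = 7.17/2.59 = 2.77.

β ≈ 2.77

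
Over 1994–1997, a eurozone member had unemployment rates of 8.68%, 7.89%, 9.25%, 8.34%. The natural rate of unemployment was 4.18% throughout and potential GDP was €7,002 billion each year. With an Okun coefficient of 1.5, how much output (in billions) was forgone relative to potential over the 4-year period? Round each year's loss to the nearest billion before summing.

Year 1994: gap = -1.5 × (8.68 - 4.18) = -6.75%, loss ≈ 7002 × 6.75/100 ≈ 473.
Year 1995: gap = -1.5 × (7.89 - 4.18) = -5.565%, loss ≈ 7002 × 5.565/100 ≈ 390.
Year 1996: gap = -1.5 × (9.25 - 4.18) = -7.605%, loss ≈ 7002 × 7.605/100 ≈ 533.
Year 1997: gap = -1.5 × (8.34 - 4.18) = -6.24%, loss ≈ 7002 × 6.24/100 ≈ 437.
Total lost output = 473 + 390 + 533 + 437 = 1833 billion.

€1,833 billion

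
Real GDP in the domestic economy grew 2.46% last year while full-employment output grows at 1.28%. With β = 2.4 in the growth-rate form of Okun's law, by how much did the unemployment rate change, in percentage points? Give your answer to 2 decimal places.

Growth-rate Okun's law: g_Y = g_Y* - β × Δu, so Δu = (g_Y* - g_Y)/β.
Δu = (1.28 - 2.46)/2.4 = -1.18/2.4 = -0.49 percentage points.

-0.49 percentage points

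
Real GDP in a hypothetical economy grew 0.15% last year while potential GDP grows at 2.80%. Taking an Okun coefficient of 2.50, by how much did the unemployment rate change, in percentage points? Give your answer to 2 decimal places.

Growth-rate Okun's law: g_Y = g_Y* - β × Δu, so Δu = (g_Y* - g_Y)/β.
Δu = (2.8 - 0.15)/2.50 = 2.65/2.50 = 1.06 percentage points.

1.06 percentage points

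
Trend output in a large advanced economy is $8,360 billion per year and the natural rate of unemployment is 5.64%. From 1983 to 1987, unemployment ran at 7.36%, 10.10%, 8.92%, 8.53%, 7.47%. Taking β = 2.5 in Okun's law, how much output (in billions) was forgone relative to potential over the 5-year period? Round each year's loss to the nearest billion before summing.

$2,963 billion

Year 1983: gap = -2.5 × (7.36 - 5.64) = -4.3%, loss ≈ 8360 × 4.3/100 ≈ 359.
Year 1984: gap = -2.5 × (10.1 - 5.64) = -11.15%, loss ≈ 8360 × 11.15/100 ≈ 932.
Year 1985: gap = -2.5 × (8.92 - 5.64) = -8.2%, loss ≈ 8360 × 8.2/100 ≈ 686.
Year 1986: gap = -2.5 × (8.53 - 5.64) = -7.225%, loss ≈ 8360 × 7.225/100 ≈ 604.
Year 1987: gap = -2.5 × (7.47 - 5.64) = -4.575%, loss ≈ 8360 × 4.575/100 ≈ 382.
Total lost output = 359 + 932 + 686 + 604 + 382 = 2963 billion.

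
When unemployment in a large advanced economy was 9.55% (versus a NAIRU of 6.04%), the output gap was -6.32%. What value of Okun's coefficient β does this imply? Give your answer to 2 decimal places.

β ≈ 1.80

Okun's law: output gap = -β × (u - u*).
-6.32 = -β × (9.55 - 6.04) = -β × 3.51, so β = 6.32/3.51 = 1.80.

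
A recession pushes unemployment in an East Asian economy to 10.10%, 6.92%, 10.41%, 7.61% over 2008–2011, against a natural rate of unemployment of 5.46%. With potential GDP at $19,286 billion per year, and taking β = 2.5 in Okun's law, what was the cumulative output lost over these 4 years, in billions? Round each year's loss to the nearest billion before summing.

Year 2008: gap = -2.5 × (10.1 - 5.46) = -11.6%, loss ≈ 19286 × 11.6/100 ≈ 2237.
Year 2009: gap = -2.5 × (6.92 - 5.46) = -3.65%, loss ≈ 19286 × 3.65/100 ≈ 704.
Year 2010: gap = -2.5 × (10.41 - 5.46) = -12.375%, loss ≈ 19286 × 12.375/100 ≈ 2387.
Year 2011: gap = -2.5 × (7.61 - 5.46) = -5.375%, loss ≈ 19286 × 5.375/100 ≈ 1037.
Total lost output = 2237 + 704 + 2387 + 1037 = 6365 billion.

$6,365 billion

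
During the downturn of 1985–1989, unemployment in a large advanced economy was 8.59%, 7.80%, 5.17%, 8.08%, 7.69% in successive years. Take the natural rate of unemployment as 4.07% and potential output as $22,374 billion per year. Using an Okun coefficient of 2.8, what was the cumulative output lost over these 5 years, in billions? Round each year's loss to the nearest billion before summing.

Year 1985: gap = -2.8 × (8.59 - 4.07) = -12.656%, loss ≈ 22374 × 12.656/100 ≈ 2832.
Year 1986: gap = -2.8 × (7.8 - 4.07) = -10.444%, loss ≈ 22374 × 10.444/100 ≈ 2337.
Year 1987: gap = -2.8 × (5.17 - 4.07) = -3.08%, loss ≈ 22374 × 3.08/100 ≈ 689.
Year 1988: gap = -2.8 × (8.08 - 4.07) = -11.228%, loss ≈ 22374 × 11.228/100 ≈ 2512.
Year 1989: gap = -2.8 × (7.69 - 4.07) = -10.136%, loss ≈ 22374 × 10.136/100 ≈ 2268.
Total lost output = 2832 + 2337 + 689 + 2512 + 2268 = 10638 billion.

$10,638 billion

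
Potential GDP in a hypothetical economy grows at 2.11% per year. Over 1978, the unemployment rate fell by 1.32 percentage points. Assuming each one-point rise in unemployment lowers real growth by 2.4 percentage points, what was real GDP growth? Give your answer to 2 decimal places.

5.28%

Growth-rate Okun's law: g_Y = g_Y* - β × Δu.
g_Y = 2.11 - 2.4 × (-1.32) = 2.11 + 3.168 = 5.278%, i.e. 5.28% to 2 d.p.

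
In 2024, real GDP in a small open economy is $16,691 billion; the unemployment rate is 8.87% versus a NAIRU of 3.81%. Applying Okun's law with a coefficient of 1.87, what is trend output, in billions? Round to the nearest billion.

$18,435 billion

Unemployment gap = 8.87 - 3.81 = 5.06 points, so output gap = -1.87 × 5.06 = -9.4622%.
Since Y = Y* × (1 + gap/100), Y* = 16691/0.905378 ≈ 18435 billion.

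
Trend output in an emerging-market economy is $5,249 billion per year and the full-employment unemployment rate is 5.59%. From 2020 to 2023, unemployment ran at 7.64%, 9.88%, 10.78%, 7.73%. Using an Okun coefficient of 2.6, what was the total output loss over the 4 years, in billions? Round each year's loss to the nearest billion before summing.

Year 2020: gap = -2.6 × (7.64 - 5.59) = -5.33%, loss ≈ 5249 × 5.33/100 ≈ 280.
Year 2021: gap = -2.6 × (9.88 - 5.59) = -11.154%, loss ≈ 5249 × 11.154/100 ≈ 585.
Year 2022: gap = -2.6 × (10.78 - 5.59) = -13.494%, loss ≈ 5249 × 13.494/100 ≈ 708.
Year 2023: gap = -2.6 × (7.73 - 5.59) = -5.564%, loss ≈ 5249 × 5.564/100 ≈ 292.
Total lost output = 280 + 585 + 708 + 292 = 1865 billion.

$1,865 billion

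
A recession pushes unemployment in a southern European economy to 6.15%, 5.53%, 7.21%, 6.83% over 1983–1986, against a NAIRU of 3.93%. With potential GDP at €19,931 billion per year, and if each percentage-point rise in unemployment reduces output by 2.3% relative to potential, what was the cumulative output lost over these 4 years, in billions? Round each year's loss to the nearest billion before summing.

Year 1983: gap = -2.3 × (6.15 - 3.93) = -5.106%, loss ≈ 19931 × 5.106/100 ≈ 1018.
Year 1984: gap = -2.3 × (5.53 - 3.93) = -3.68%, loss ≈ 19931 × 3.68/100 ≈ 733.
Year 1985: gap = -2.3 × (7.21 - 3.93) = -7.544%, loss ≈ 19931 × 7.544/100 ≈ 1504.
Year 1986: gap = -2.3 × (6.83 - 3.93) = -6.67%, loss ≈ 19931 × 6.67/100 ≈ 1329.
Total lost output = 1018 + 733 + 1504 + 1329 = 4584 billion.

€4,584 billion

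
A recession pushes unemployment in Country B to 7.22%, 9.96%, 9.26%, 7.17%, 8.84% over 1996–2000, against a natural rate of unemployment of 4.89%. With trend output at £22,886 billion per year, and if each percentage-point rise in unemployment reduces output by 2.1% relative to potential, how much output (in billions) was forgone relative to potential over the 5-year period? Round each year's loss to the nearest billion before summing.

£8,651 billion

Year 1996: gap = -2.1 × (7.22 - 4.89) = -4.893%, loss ≈ 22886 × 4.893/100 ≈ 1120.
Year 1997: gap = -2.1 × (9.96 - 4.89) = -10.647%, loss ≈ 22886 × 10.647/100 ≈ 2437.
Year 1998: gap = -2.1 × (9.26 - 4.89) = -9.177%, loss ≈ 22886 × 9.177/100 ≈ 2100.
Year 1999: gap = -2.1 × (7.17 - 4.89) = -4.788%, loss ≈ 22886 × 4.788/100 ≈ 1096.
Year 2000: gap = -2.1 × (8.84 - 4.89) = -8.295%, loss ≈ 22886 × 8.295/100 ≈ 1898.
Total lost output = 1120 + 2437 + 2100 + 1096 + 1898 = 8651 billion.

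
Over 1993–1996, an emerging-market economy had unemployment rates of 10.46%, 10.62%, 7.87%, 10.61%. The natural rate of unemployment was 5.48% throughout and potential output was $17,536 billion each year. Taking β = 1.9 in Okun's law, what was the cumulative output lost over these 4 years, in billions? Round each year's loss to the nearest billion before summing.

$5,877 billion

Year 1993: gap = -1.9 × (10.46 - 5.48) = -9.462%, loss ≈ 17536 × 9.462/100 ≈ 1659.
Year 1994: gap = -1.9 × (10.62 - 5.48) = -9.766%, loss ≈ 17536 × 9.766/100 ≈ 1713.
Year 1995: gap = -1.9 × (7.87 - 5.48) = -4.541%, loss ≈ 17536 × 4.541/100 ≈ 796.
Year 1996: gap = -1.9 × (10.61 - 5.48) = -9.747%, loss ≈ 17536 × 9.747/100 ≈ 1709.
Total lost output = 1659 + 1713 + 796 + 1709 = 5877 billion.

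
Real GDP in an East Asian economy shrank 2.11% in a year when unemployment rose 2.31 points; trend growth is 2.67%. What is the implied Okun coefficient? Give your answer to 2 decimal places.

β ≈ 2.07

Growth form: g_Y = g_Y* - β × Δu, so β = (g_Y* - g_Y)/Δu.
β = (2.67 + 2.11)/2.31 = 4.78/2.31 = 2.07.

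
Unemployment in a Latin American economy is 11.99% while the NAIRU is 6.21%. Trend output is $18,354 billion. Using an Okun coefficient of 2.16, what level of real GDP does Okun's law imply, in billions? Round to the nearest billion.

Unemployment gap = 11.99 - 6.21 = 5.78 points, so the output gap is -2.16 × 5.78 = -12.4848%.
Actual GDP = 18354 × (1 - 12.4848/100) = 18354 × 0.875152 ≈ 16063 billion.

$16,063 billion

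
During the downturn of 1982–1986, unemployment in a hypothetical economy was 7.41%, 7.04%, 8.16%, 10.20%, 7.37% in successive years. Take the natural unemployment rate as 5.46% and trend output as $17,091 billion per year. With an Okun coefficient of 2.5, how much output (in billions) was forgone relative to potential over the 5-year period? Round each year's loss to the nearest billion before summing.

Year 1982: gap = -2.5 × (7.41 - 5.46) = -4.875%, loss ≈ 17091 × 4.875/100 ≈ 833.
Year 1983: gap = -2.5 × (7.04 - 5.46) = -3.95%, loss ≈ 17091 × 3.95/100 ≈ 675.
Year 1984: gap = -2.5 × (8.16 - 5.46) = -6.75%, loss ≈ 17091 × 6.75/100 ≈ 1154.
Year 1985: gap = -2.5 × (10.2 - 5.46) = -11.85%, loss ≈ 17091 × 11.85/100 ≈ 2025.
Year 1986: gap = -2.5 × (7.37 - 5.46) = -4.775%, loss ≈ 17091 × 4.775/100 ≈ 816.
Total lost output = 833 + 675 + 1154 + 2025 + 816 = 5503 billion.

$5,503 billion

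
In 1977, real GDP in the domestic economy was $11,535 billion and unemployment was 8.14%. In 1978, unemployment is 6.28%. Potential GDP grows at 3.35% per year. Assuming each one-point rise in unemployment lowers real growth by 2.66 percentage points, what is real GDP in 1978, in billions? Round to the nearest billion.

$12,492 billion

Δu = 6.28 - 8.14 = -1.86 points.
Okun's law (growth form): g_Y = g_Y* - β × Δu = 3.35 - 2.66 × (-1.86) = 3.35 + 4.9476 = 8.2976%.
Real GDP in the next year = 11535 × (1 + 8.2976/100) = 11535 × 1.082976 ≈ 12492 billion.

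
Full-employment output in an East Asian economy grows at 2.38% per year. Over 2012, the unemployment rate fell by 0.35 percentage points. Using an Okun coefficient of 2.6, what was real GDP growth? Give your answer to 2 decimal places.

3.29%

Growth-rate Okun's law: g_Y = g_Y* - β × Δu.
g_Y = 2.38 - 2.6 × (-0.35) = 2.38 + 0.91 = 3.29%, i.e. 3.29% to 2 d.p.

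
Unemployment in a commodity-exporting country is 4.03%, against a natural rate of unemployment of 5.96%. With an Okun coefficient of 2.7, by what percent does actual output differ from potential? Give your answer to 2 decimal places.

The unemployment gap is 4.03 - 5.96 = -1.93 percentage points.
Okun's law gives an output gap of -2.7 × (-1.93) = 5.211%, i.e. 5.21% above potential.

5.21%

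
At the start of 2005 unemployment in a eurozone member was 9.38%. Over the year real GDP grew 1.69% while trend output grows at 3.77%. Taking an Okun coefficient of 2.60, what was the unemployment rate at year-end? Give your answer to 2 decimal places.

10.18%

Growth-rate Okun's law: g_Y = g_Y* - β × Δu, so Δu = (g_Y* - g_Y)/β.
Δu = (3.77 - 1.69)/2.60 = 2.08/2.60 = 0.80 percentage points.
Year-end unemployment = 9.38 + 0.8 = 10.18%.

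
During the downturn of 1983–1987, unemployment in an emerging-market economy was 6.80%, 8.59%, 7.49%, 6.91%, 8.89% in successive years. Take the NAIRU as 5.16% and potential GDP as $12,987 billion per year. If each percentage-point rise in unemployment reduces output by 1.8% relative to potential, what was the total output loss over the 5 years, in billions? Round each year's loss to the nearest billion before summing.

$3,011 billion

Year 1983: gap = -1.8 × (6.8 - 5.16) = -2.952%, loss ≈ 12987 × 2.952/100 ≈ 383.
Year 1984: gap = -1.8 × (8.59 - 5.16) = -6.174%, loss ≈ 12987 × 6.174/100 ≈ 802.
Year 1985: gap = -1.8 × (7.49 - 5.16) = -4.194%, loss ≈ 12987 × 4.194/100 ≈ 545.
Year 1986: gap = -1.8 × (6.91 - 5.16) = -3.15%, loss ≈ 12987 × 3.15/100 ≈ 409.
Year 1987: gap = -1.8 × (8.89 - 5.16) = -6.714%, loss ≈ 12987 × 6.714/100 ≈ 872.
Total lost output = 383 + 802 + 545 + 409 + 872 = 3011 billion.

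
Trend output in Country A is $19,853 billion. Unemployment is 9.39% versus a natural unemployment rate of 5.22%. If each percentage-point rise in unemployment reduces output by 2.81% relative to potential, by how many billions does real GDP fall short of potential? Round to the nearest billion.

$2,326 billion

Output gap = -2.81 × (9.39 - 5.22) = -2.81 × 4.17 = -11.7177%.
Actual GDP ≈ 19853 × 0.882823 ≈ 17527 billion, so the shortfall is 19853 - 17527 = 2326 billion.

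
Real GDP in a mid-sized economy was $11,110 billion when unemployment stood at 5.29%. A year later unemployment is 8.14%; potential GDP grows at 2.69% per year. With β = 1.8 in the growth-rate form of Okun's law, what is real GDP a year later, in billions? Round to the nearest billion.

$10,839 billion

Δu = 8.14 - 5.29 = 2.85 points.
Okun's law (growth form): g_Y = g_Y* - β × Δu = 2.69 - 1.8 × (2.85) = 2.69 - 5.13 = -2.44%.
Real GDP in the next year = 11110 × (1 - 2.44/100) = 11110 × 0.9756 ≈ 10839 billion.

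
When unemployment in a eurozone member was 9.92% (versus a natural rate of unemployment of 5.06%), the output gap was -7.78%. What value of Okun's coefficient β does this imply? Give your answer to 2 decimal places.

Okun's law: output gap = -β × (u - u*).
-7.78 = -β × (9.92 - 5.06) = -β × 4.86, so β = 7.78/4.86 = 1.60.

β ≈ 1.60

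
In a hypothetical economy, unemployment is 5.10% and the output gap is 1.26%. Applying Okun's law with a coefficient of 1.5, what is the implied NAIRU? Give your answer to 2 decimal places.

5.94%

From Okun's law, u - u* = -(output gap)/β = -(1.26)/1.5 = -0.84 points.
So u* = 5.1 + 0.84 = 5.94%.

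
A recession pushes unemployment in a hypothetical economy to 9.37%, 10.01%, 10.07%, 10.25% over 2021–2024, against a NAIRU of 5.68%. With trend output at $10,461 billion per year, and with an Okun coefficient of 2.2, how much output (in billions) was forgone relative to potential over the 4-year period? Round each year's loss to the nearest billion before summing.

$3,908 billion

Year 2021: gap = -2.2 × (9.37 - 5.68) = -8.118%, loss ≈ 10461 × 8.118/100 ≈ 849.
Year 2022: gap = -2.2 × (10.01 - 5.68) = -9.526%, loss ≈ 10461 × 9.526/100 ≈ 997.
Year 2023: gap = -2.2 × (10.07 - 5.68) = -9.658%, loss ≈ 10461 × 9.658/100 ≈ 1010.
Year 2024: gap = -2.2 × (10.25 - 5.68) = -10.054%, loss ≈ 10461 × 10.054/100 ≈ 1052.
Total lost output = 849 + 997 + 1010 + 1052 = 3908 billion.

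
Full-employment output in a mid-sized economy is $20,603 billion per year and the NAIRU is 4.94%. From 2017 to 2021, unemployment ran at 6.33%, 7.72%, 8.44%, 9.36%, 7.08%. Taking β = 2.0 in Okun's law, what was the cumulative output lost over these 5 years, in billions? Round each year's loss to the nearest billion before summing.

Year 2017: gap = -2.0 × (6.33 - 4.94) = -2.78%, loss ≈ 20603 × 2.78/100 ≈ 573.
Year 2018: gap = -2.0 × (7.72 - 4.94) = -5.56%, loss ≈ 20603 × 5.56/100 ≈ 1146.
Year 2019: gap = -2.0 × (8.44 - 4.94) = -7%, loss ≈ 20603 × 7/100 ≈ 1442.
Year 2020: gap = -2.0 × (9.36 - 4.94) = -8.84%, loss ≈ 20603 × 8.84/100 ≈ 1821.
Year 2021: gap = -2.0 × (7.08 - 4.94) = -4.28%, loss ≈ 20603 × 4.28/100 ≈ 882.
Total lost output = 573 + 1146 + 1442 + 1821 + 882 = 5864 billion.

$5,864 billion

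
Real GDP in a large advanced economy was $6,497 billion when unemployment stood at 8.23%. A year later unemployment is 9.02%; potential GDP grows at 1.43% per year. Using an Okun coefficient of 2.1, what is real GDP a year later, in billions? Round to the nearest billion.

$6,482 billion

Δu = 9.02 - 8.23 = 0.79 points.
Okun's law (growth form): g_Y = g_Y* - β × Δu = 1.43 - 2.1 × (0.79) = 1.43 - 1.659 = -0.229%.
Real GDP in the next year = 6497 × (1 - 0.229/100) = 6497 × 0.99771 ≈ 6482 billion.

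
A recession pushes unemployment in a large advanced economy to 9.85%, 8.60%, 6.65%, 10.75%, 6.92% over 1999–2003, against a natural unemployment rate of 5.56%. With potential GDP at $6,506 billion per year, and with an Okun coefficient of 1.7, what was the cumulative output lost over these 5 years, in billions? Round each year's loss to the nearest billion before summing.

Year 1999: gap = -1.7 × (9.85 - 5.56) = -7.293%, loss ≈ 6506 × 7.293/100 ≈ 474.
Year 2000: gap = -1.7 × (8.6 - 5.56) = -5.168%, loss ≈ 6506 × 5.168/100 ≈ 336.
Year 2001: gap = -1.7 × (6.65 - 5.56) = -1.853%, loss ≈ 6506 × 1.853/100 ≈ 121.
Year 2002: gap = -1.7 × (10.75 - 5.56) = -8.823%, loss ≈ 6506 × 8.823/100 ≈ 574.
Year 2003: gap = -1.7 × (6.92 - 5.56) = -2.312%, loss ≈ 6506 × 2.312/100 ≈ 150.
Total lost output = 474 + 336 + 121 + 574 + 150 = 1655 billion.

$1,655 billion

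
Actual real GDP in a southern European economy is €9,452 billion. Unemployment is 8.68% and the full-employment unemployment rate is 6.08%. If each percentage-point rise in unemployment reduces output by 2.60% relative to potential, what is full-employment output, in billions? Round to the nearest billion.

€10,137 billion

Unemployment gap = 8.68 - 6.08 = 2.6 points, so output gap = -2.6 × 2.6 = -6.76%.
Since Y = Y* × (1 + gap/100), Y* = 9452/0.9324 ≈ 10137 billion.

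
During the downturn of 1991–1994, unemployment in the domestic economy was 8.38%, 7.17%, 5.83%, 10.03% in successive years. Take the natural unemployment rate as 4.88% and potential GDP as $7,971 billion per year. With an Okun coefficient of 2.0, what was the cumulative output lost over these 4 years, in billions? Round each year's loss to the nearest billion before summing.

Year 1991: gap = -2.0 × (8.38 - 4.88) = -7%, loss ≈ 7971 × 7/100 ≈ 558.
Year 1992: gap = -2.0 × (7.17 - 4.88) = -4.58%, loss ≈ 7971 × 4.58/100 ≈ 365.
Year 1993: gap = -2.0 × (5.83 - 4.88) = -1.9%, loss ≈ 7971 × 1.9/100 ≈ 151.
Year 1994: gap = -2.0 × (10.03 - 4.88) = -10.3%, loss ≈ 7971 × 10.3/100 ≈ 821.
Total lost output = 558 + 365 + 151 + 821 = 1895 billion.

$1,895 billion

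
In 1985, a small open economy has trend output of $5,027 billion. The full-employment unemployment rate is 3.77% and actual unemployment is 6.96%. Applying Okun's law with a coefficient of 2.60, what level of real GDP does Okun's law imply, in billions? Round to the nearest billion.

Unemployment gap = 6.96 - 3.77 = 3.19 points, so the output gap is -2.6 × 3.19 = -8.294%.
Actual GDP = 5027 × (1 - 8.294/100) = 5027 × 0.91706 ≈ 4610 billion.

$4,610 billion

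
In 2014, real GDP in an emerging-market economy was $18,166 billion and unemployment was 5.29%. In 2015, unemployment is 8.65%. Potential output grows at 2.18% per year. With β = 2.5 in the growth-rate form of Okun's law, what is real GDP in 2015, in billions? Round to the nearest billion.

Δu = 8.65 - 5.29 = 3.36 points.
Okun's law (growth form): g_Y = g_Y* - β × Δu = 2.18 - 2.5 × (3.36) = 2.18 - 8.4 = -6.22%.
Real GDP in the next year = 18166 × (1 - 6.22/100) = 18166 × 0.9378 ≈ 17036 billion.

$17,036 billion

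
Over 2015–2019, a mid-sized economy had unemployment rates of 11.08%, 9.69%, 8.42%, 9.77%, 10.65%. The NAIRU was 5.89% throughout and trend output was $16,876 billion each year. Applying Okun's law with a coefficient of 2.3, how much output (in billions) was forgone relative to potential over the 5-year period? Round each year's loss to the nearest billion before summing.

$7,825 billion

Year 2015: gap = -2.3 × (11.08 - 5.89) = -11.937%, loss ≈ 16876 × 11.937/100 ≈ 2014.
Year 2016: gap = -2.3 × (9.69 - 5.89) = -8.74%, loss ≈ 16876 × 8.74/100 ≈ 1475.
Year 2017: gap = -2.3 × (8.42 - 5.89) = -5.819%, loss ≈ 16876 × 5.819/100 ≈ 982.
Year 2018: gap = -2.3 × (9.77 - 5.89) = -8.924%, loss ≈ 16876 × 8.924/100 ≈ 1506.
Year 2019: gap = -2.3 × (10.65 - 5.89) = -10.948%, loss ≈ 16876 × 10.948/100 ≈ 1848.
Total lost output = 2014 + 1475 + 982 + 1506 + 1848 = 7825 billion.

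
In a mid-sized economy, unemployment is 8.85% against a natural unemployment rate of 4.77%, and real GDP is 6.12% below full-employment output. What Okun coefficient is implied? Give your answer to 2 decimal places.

Okun's law: output gap = -β × (u - u*).
-6.12 = -β × (8.85 - 4.77) = -β × 4.08, so β = 6.12/4.08 = 1.50.

β ≈ 1.50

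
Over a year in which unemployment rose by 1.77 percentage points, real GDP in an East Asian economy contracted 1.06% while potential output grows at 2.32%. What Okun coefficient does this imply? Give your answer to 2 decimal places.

Growth form: g_Y = g_Y* - β × Δu, so β = (g_Y* - g_Y)/Δu.
β = (2.32 + 1.06)/1.77 = 3.38/1.77 = 1.91.

β ≈ 1.91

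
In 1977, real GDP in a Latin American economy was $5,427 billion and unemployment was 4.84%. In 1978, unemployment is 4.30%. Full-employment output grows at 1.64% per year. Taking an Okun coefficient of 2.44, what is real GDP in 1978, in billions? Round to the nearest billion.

Δu = 4.3 - 4.84 = -0.54 points.
Okun's law (growth form): g_Y = g_Y* - β × Δu = 1.64 - 2.44 × (-0.54) = 1.64 + 1.3176 = 2.9576%.
Real GDP in the next year = 5427 × (1 + 2.9576/100) = 5427 × 1.029576 ≈ 5588 billion.

$5,588 billion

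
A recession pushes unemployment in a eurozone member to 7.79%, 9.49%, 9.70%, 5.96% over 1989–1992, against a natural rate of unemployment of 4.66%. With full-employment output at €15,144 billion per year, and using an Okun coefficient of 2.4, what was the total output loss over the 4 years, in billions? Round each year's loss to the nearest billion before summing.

Year 1989: gap = -2.4 × (7.79 - 4.66) = -7.512%, loss ≈ 15144 × 7.512/100 ≈ 1138.
Year 1990: gap = -2.4 × (9.49 - 4.66) = -11.592%, loss ≈ 15144 × 11.592/100 ≈ 1755.
Year 1991: gap = -2.4 × (9.7 - 4.66) = -12.096%, loss ≈ 15144 × 12.096/100 ≈ 1832.
Year 1992: gap = -2.4 × (5.96 - 4.66) = -3.12%, loss ≈ 15144 × 3.12/100 ≈ 472.
Total lost output = 1138 + 1755 + 1832 + 472 = 5197 billion.

€5,197 billion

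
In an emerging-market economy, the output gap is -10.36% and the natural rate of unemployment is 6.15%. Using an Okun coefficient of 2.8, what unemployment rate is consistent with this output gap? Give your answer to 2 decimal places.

From Okun's law, u - u* = -(output gap)/β = -(-10.36)/2.8 = 3.7 points.
So u = 6.15 + 3.7 = 9.85%.

9.85%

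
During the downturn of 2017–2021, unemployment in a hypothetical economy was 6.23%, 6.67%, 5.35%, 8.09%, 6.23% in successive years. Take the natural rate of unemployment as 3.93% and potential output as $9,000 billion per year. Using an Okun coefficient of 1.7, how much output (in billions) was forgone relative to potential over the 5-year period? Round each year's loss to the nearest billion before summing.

$1,976 billion

Year 2017: gap = -1.7 × (6.23 - 3.93) = -3.91%, loss ≈ 9000 × 3.91/100 ≈ 352.
Year 2018: gap = -1.7 × (6.67 - 3.93) = -4.658%, loss ≈ 9000 × 4.658/100 ≈ 419.
Year 2019: gap = -1.7 × (5.35 - 3.93) = -2.414%, loss ≈ 9000 × 2.414/100 ≈ 217.
Year 2020: gap = -1.7 × (8.09 - 3.93) = -7.072%, loss ≈ 9000 × 7.072/100 ≈ 636.
Year 2021: gap = -1.7 × (6.23 - 3.93) = -3.91%, loss ≈ 9000 × 3.91/100 ≈ 352.
Total lost output = 352 + 419 + 217 + 636 + 352 = 1976 billion.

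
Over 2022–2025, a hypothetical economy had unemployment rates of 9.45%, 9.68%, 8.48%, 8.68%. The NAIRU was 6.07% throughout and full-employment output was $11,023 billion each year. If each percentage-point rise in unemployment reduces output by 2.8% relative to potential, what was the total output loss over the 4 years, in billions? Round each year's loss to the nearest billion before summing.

$3,707 billion

Year 2022: gap = -2.8 × (9.45 - 6.07) = -9.464%, loss ≈ 11023 × 9.464/100 ≈ 1043.
Year 2023: gap = -2.8 × (9.68 - 6.07) = -10.108%, loss ≈ 11023 × 10.108/100 ≈ 1114.
Year 2024: gap = -2.8 × (8.48 - 6.07) = -6.748%, loss ≈ 11023 × 6.748/100 ≈ 744.
Year 2025: gap = -2.8 × (8.68 - 6.07) = -7.308%, loss ≈ 11023 × 7.308/100 ≈ 806.
Total lost output = 1043 + 1114 + 744 + 806 = 3707 billion.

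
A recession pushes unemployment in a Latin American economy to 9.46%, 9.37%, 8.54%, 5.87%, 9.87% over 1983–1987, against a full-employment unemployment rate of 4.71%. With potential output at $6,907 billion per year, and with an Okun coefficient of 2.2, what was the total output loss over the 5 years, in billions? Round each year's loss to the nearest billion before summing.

$2,972 billion

Year 1983: gap = -2.2 × (9.46 - 4.71) = -10.45%, loss ≈ 6907 × 10.45/100 ≈ 722.
Year 1984: gap = -2.2 × (9.37 - 4.71) = -10.252%, loss ≈ 6907 × 10.252/100 ≈ 708.
Year 1985: gap = -2.2 × (8.54 - 4.71) = -8.426%, loss ≈ 6907 × 8.426/100 ≈ 582.
Year 1986: gap = -2.2 × (5.87 - 4.71) = -2.552%, loss ≈ 6907 × 2.552/100 ≈ 176.
Year 1987: gap = -2.2 × (9.87 - 4.71) = -11.352%, loss ≈ 6907 × 11.352/100 ≈ 784.
Total lost output = 722 + 708 + 582 + 176 + 784 = 2972 billion.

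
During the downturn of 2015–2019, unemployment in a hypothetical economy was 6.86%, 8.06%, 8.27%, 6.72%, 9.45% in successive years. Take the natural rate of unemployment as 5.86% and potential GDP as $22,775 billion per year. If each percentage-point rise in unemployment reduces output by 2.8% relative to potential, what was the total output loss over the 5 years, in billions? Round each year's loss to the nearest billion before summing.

Year 2015: gap = -2.8 × (6.86 - 5.86) = -2.8%, loss ≈ 22775 × 2.8/100 ≈ 638.
Year 2016: gap = -2.8 × (8.06 - 5.86) = -6.16%, loss ≈ 22775 × 6.16/100 ≈ 1403.
Year 2017: gap = -2.8 × (8.27 - 5.86) = -6.748%, loss ≈ 22775 × 6.748/100 ≈ 1537.
Year 2018: gap = -2.8 × (6.72 - 5.86) = -2.408%, loss ≈ 22775 × 2.408/100 ≈ 548.
Year 2019: gap = -2.8 × (9.45 - 5.86) = -10.052%, loss ≈ 22775 × 10.052/100 ≈ 2289.
Total lost output = 638 + 1403 + 1537 + 548 + 2289 = 6415 billion.

$6,415 billion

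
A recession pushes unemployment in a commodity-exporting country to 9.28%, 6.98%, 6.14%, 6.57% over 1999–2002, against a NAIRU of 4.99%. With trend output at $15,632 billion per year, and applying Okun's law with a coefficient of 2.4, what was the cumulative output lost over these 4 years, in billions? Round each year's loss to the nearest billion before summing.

$3,380 billion

Year 1999: gap = -2.4 × (9.28 - 4.99) = -10.296%, loss ≈ 15632 × 10.296/100 ≈ 1609.
Year 2000: gap = -2.4 × (6.98 - 4.99) = -4.776%, loss ≈ 15632 × 4.776/100 ≈ 747.
Year 2001: gap = -2.4 × (6.14 - 4.99) = -2.76%, loss ≈ 15632 × 2.76/100 ≈ 431.
Year 2002: gap = -2.4 × (6.57 - 4.99) = -3.792%, loss ≈ 15632 × 3.792/100 ≈ 593.
Total lost output = 1609 + 747 + 431 + 593 = 3380 billion.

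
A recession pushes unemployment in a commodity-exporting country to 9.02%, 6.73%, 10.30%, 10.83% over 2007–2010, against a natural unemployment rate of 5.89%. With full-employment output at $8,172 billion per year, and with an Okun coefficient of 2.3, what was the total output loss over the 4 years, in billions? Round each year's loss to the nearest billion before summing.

$2,504 billion

Year 2007: gap = -2.3 × (9.02 - 5.89) = -7.199%, loss ≈ 8172 × 7.199/100 ≈ 588.
Year 2008: gap = -2.3 × (6.73 - 5.89) = -1.932%, loss ≈ 8172 × 1.932/100 ≈ 158.
Year 2009: gap = -2.3 × (10.3 - 5.89) = -10.143%, loss ≈ 8172 × 10.143/100 ≈ 829.
Year 2010: gap = -2.3 × (10.83 - 5.89) = -11.362%, loss ≈ 8172 × 11.362/100 ≈ 929.
Total lost output = 588 + 158 + 829 + 929 = 2504 billion.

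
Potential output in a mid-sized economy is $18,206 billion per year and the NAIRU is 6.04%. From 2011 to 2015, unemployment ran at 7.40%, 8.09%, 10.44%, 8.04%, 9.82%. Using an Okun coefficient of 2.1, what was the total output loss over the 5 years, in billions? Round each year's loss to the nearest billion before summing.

Year 2011: gap = -2.1 × (7.4 - 6.04) = -2.856%, loss ≈ 18206 × 2.856/100 ≈ 520.
Year 2012: gap = -2.1 × (8.09 - 6.04) = -4.305%, loss ≈ 18206 × 4.305/100 ≈ 784.
Year 2013: gap = -2.1 × (10.44 - 6.04) = -9.24%, loss ≈ 18206 × 9.24/100 ≈ 1682.
Year 2014: gap = -2.1 × (8.04 - 6.04) = -4.2%, loss ≈ 18206 × 4.2/100 ≈ 765.
Year 2015: gap = -2.1 × (9.82 - 6.04) = -7.938%, loss ≈ 18206 × 7.938/100 ≈ 1445.
Total lost output = 520 + 784 + 1682 + 765 + 1445 = 5196 billion.

$5,196 billion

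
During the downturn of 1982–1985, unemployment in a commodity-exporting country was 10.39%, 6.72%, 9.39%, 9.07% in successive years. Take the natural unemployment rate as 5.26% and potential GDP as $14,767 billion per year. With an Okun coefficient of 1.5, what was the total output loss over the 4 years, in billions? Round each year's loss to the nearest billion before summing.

Year 1982: gap = -1.5 × (10.39 - 5.26) = -7.695%, loss ≈ 14767 × 7.695/100 ≈ 1136.
Year 1983: gap = -1.5 × (6.72 - 5.26) = -2.19%, loss ≈ 14767 × 2.19/100 ≈ 323.
Year 1984: gap = -1.5 × (9.39 - 5.26) = -6.195%, loss ≈ 14767 × 6.195/100 ≈ 915.
Year 1985: gap = -1.5 × (9.07 - 5.26) = -5.715%, loss ≈ 14767 × 5.715/100 ≈ 844.
Total lost output = 1136 + 323 + 915 + 844 = 3218 billion.

$3,218 billion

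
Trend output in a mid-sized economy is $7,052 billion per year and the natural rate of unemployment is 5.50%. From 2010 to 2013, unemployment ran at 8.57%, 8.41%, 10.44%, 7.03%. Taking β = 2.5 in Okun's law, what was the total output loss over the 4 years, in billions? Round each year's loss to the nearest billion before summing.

Year 2010: gap = -2.5 × (8.57 - 5.5) = -7.675%, loss ≈ 7052 × 7.675/100 ≈ 541.
Year 2011: gap = -2.5 × (8.41 - 5.5) = -7.275%, loss ≈ 7052 × 7.275/100 ≈ 513.
Year 2012: gap = -2.5 × (10.44 - 5.5) = -12.35%, loss ≈ 7052 × 12.35/100 ≈ 871.
Year 2013: gap = -2.5 × (7.03 - 5.5) = -3.825%, loss ≈ 7052 × 3.825/100 ≈ 270.
Total lost output = 541 + 513 + 871 + 270 = 2195 billion.

$2,195 billion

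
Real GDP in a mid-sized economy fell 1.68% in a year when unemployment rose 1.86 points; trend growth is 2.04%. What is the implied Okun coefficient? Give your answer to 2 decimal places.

Growth form: g_Y = g_Y* - β × Δu, so β = (g_Y* - g_Y)/Δu.
β = (2.04 + 1.68)/1.86 = 3.72/1.86 = 2.00.

β ≈ 2.00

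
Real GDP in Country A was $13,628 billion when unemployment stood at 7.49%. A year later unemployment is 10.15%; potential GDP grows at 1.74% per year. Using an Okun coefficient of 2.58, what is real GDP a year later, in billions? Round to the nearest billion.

$12,930 billion

Δu = 10.15 - 7.49 = 2.66 points.
Okun's law (growth form): g_Y = g_Y* - β × Δu = 1.74 - 2.58 × (2.66) = 1.74 - 6.8628 = -5.1228%.
Real GDP in the next year = 13628 × (1 - 5.1228/100) = 13628 × 0.948772 ≈ 12930 billion.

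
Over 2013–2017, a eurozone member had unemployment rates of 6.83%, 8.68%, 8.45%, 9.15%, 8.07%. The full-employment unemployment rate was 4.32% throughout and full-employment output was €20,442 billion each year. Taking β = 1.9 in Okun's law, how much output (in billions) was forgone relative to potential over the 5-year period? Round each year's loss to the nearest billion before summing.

Year 2013: gap = -1.9 × (6.83 - 4.32) = -4.769%, loss ≈ 20442 × 4.769/100 ≈ 975.
Year 2014: gap = -1.9 × (8.68 - 4.32) = -8.284%, loss ≈ 20442 × 8.284/100 ≈ 1693.
Year 2015: gap = -1.9 × (8.45 - 4.32) = -7.847%, loss ≈ 20442 × 7.847/100 ≈ 1604.
Year 2016: gap = -1.9 × (9.15 - 4.32) = -9.177%, loss ≈ 20442 × 9.177/100 ≈ 1876.
Year 2017: gap = -1.9 × (8.07 - 4.32) = -7.125%, loss ≈ 20442 × 7.125/100 ≈ 1456.
Total lost output = 975 + 1693 + 1604 + 1876 + 1456 = 7604 billion.

€7,604 billion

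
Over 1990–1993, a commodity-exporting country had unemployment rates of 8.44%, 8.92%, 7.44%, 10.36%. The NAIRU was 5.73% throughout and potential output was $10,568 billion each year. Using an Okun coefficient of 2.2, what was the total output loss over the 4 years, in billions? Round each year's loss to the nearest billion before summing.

$2,846 billion

Year 1990: gap = -2.2 × (8.44 - 5.73) = -5.962%, loss ≈ 10568 × 5.962/100 ≈ 630.
Year 1991: gap = -2.2 × (8.92 - 5.73) = -7.018%, loss ≈ 10568 × 7.018/100 ≈ 742.
Year 1992: gap = -2.2 × (7.44 - 5.73) = -3.762%, loss ≈ 10568 × 3.762/100 ≈ 398.
Year 1993: gap = -2.2 × (10.36 - 5.73) = -10.186%, loss ≈ 10568 × 10.186/100 ≈ 1076.
Total lost output = 630 + 742 + 398 + 1076 = 2846 billion.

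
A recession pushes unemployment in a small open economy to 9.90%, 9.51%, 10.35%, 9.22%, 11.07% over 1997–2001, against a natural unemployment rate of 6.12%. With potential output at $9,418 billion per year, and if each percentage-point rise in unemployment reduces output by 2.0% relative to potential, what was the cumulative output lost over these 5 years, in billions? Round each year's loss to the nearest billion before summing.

$3,664 billion

Year 1997: gap = -2.0 × (9.9 - 6.12) = -7.56%, loss ≈ 9418 × 7.56/100 ≈ 712.
Year 1998: gap = -2.0 × (9.51 - 6.12) = -6.78%, loss ≈ 9418 × 6.78/100 ≈ 639.
Year 1999: gap = -2.0 × (10.35 - 6.12) = -8.46%, loss ≈ 9418 × 8.46/100 ≈ 797.
Year 2000: gap = -2.0 × (9.22 - 6.12) = -6.2%, loss ≈ 9418 × 6.2/100 ≈ 584.
Year 2001: gap = -2.0 × (11.07 - 6.12) = -9.9%, loss ≈ 9418 × 9.9/100 ≈ 932.
Total lost output = 712 + 639 + 797 + 584 + 932 = 3664 billion.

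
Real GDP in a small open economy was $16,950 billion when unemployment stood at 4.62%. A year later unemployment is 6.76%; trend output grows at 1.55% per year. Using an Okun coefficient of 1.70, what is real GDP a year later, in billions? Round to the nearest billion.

$16,596 billion

Δu = 6.76 - 4.62 = 2.14 points.
Okun's law (growth form): g_Y = g_Y* - β × Δu = 1.55 - 1.70 × (2.14) = 1.55 - 3.638 = -2.088%.
Real GDP in the next year = 16950 × (1 - 2.088/100) = 16950 × 0.97912 ≈ 16596 billion.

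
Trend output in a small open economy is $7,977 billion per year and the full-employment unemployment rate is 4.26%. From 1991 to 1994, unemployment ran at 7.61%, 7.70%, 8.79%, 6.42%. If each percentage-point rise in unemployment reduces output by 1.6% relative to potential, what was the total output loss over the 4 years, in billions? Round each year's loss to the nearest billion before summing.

$1,721 billion

Year 1991: gap = -1.6 × (7.61 - 4.26) = -5.36%, loss ≈ 7977 × 5.36/100 ≈ 428.
Year 1992: gap = -1.6 × (7.7 - 4.26) = -5.504%, loss ≈ 7977 × 5.504/100 ≈ 439.
Year 1993: gap = -1.6 × (8.79 - 4.26) = -7.248%, loss ≈ 7977 × 7.248/100 ≈ 578.
Year 1994: gap = -1.6 × (6.42 - 4.26) = -3.456%, loss ≈ 7977 × 3.456/100 ≈ 276.
Total lost output = 428 + 439 + 578 + 276 = 1721 billion.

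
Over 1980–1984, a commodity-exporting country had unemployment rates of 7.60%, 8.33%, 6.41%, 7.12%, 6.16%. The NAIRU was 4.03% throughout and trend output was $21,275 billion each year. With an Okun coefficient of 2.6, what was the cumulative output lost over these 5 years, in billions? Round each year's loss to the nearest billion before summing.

Year 1980: gap = -2.6 × (7.6 - 4.03) = -9.282%, loss ≈ 21275 × 9.282/100 ≈ 1975.
Year 1981: gap = -2.6 × (8.33 - 4.03) = -11.18%, loss ≈ 21275 × 11.18/100 ≈ 2379.
Year 1982: gap = -2.6 × (6.41 - 4.03) = -6.188%, loss ≈ 21275 × 6.188/100 ≈ 1316.
Year 1983: gap = -2.6 × (7.12 - 4.03) = -8.034%, loss ≈ 21275 × 8.034/100 ≈ 1709.
Year 1984: gap = -2.6 × (6.16 - 4.03) = -5.538%, loss ≈ 21275 × 5.538/100 ≈ 1178.
Total lost output = 1975 + 2379 + 1316 + 1709 + 1178 = 8557 billion.

$8,557 billion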